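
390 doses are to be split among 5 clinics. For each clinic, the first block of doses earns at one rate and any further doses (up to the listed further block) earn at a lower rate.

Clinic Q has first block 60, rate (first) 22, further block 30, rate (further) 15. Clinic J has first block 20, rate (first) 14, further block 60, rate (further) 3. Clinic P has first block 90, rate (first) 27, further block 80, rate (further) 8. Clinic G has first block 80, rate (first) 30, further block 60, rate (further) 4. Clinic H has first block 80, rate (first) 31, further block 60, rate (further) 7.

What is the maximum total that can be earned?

Rank every tier by rate: Clinic H/T1 31 > Clinic G/T1 30 > Clinic P/T1 27 > Clinic Q/T1 22 > Clinic Q/T2 15 > Clinic J/T1 14 > Clinic P/T2 8 > Clinic H/T2 7 > Clinic G/T2 4 > Clinic J/T2 3.
Fill Clinic H T1 block (80 at 31) → 310 left.
Fill Clinic G T1 block (80 at 30) → 230 left.
Clinic P T1 at 27: fill all 90 → 140 left.
Clinic Q T1 at 22: fill all 60 → 80 left.
Clinic Q T2 at 15: fill all 30 → 50 left.
Clinic J T1 at 14: fill all 20 → 30 left.
Clinic P/T2: +30 of 80 at 8; pool empty.
Total = 31×80 + 30×80 + 27×90 + 22×60 + 15×30 + 14×20 + 8×30 = 9600.

9600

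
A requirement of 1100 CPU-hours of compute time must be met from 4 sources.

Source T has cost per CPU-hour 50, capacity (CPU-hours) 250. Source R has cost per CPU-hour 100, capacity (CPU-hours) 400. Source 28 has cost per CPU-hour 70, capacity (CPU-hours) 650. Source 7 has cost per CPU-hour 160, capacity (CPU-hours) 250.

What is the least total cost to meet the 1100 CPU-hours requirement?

Cheapest first:
Take 250 from Source T at 50 — need 850 more.
Source 28 (70): use full 650 — 200 CPU-hours to go.
Source R at 100: take 200 of its 400 — requirement met.
Source 7: unused.
Cost = 250×50 + 650×70 + 200×100 = 78000.

78000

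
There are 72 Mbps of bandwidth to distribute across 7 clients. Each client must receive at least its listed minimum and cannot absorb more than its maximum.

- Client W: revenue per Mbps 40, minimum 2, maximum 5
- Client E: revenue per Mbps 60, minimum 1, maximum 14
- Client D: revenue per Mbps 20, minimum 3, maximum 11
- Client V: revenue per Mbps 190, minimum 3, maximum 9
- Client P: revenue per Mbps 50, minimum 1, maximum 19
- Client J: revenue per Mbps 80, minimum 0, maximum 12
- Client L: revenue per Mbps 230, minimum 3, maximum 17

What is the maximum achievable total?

8310

Meeting every minimum uses 2+1+3+3+1+0+3 = 13 Mbps, leaving 59.
Highest revenue per Mbps first: Client L 230 > Client V 190 > Client J 80 > Client E 60 > Client P 50 > Client W 40 > Client D 20.
Client L: +14 to 17 (cap) ; 45 left.
Give Client V 6 more to hit its cap of 9 ; 39 left.
Client J takes 12 more to reach its cap of 12 ; 27 left.
Client E takes 13 more to reach its cap of 14 ; 14 left.
Client P: +14 (room for 18) → 15. Pool exhausted.
Total = 40×2 + 60×14 + 20×3 + 190×9 + 50×15 + 80×12 + 230×17 = 8310.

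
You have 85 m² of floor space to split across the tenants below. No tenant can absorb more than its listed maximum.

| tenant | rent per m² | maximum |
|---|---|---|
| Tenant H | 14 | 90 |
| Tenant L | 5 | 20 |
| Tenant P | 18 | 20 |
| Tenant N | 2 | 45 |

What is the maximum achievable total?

Order the tenants by rent per m²: Tenant P 18 > Tenant H 14 > Tenant L 5 > Tenant N 2.
Tenant P: +20 to 20 (cap) → 65 left.
Only 65 left; Tenant H takes them to reach 65.
Total = 14×65 + 18×20 = 1270.

1270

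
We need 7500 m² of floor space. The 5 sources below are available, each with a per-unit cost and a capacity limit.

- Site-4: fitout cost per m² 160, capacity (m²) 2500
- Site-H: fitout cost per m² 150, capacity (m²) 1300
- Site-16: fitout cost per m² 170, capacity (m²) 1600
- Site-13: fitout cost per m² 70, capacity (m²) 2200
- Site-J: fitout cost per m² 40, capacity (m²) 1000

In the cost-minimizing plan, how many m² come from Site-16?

Cheapest first:
Take 1000 from Site-J at 40 ; need 6500 more.
Site-13 (70): use full 2200 ; 4300 m² to go.
Site-H (150): use full 1300 ; 3000 m² to go.
Site-4 (160): use full 2500 ; 500 m² to go.
Site-16 (170): take the remaining 500 ; done.

500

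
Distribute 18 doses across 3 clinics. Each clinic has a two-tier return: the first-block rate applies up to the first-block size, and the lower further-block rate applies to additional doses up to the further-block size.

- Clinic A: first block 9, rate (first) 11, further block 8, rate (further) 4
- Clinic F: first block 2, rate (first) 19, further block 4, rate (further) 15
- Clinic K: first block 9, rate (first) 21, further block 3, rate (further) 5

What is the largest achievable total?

320

Rank every tier by rate: Clinic K/T1 21 > Clinic F/T1 19 > Clinic F/T2 15 > Clinic A/T1 11 > Clinic K/T2 5 > Clinic A/T2 4.
Fill Clinic K T1 block (9 at 21) → 9 left.
Clinic F T1 at 19: fill all 2 → 7 left.
Clinic F/T2 (15): +4 → 3 left.
Clinic A/T1: +3 of 9 at 11; pool empty.
Total = 21×9 + 19×2 + 15×4 + 11×3 = 320.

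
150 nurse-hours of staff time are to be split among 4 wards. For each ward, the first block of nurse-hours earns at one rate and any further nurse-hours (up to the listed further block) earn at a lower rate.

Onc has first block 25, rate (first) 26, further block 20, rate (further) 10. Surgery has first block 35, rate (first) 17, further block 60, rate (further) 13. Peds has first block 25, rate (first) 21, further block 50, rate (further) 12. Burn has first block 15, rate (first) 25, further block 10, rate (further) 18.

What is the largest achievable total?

Order all 8 blocks by rate: Onc/T1 26 > Burn/T1 25 > Peds/T1 21 > Burn/T2 18 > Surgery/T1 17 > Surgery/T2 13 > Peds/T2 12 > Onc/T2 10.
Onc/T1 (26): +25 — 125 left.
Burn/T1 (25): +15 — 110 left.
Fill Peds T1 block (25 at 21) — 85 left.
Burn T2 at 18: fill all 10 — 75 left.
Surgery/T1 (17): +35 — 40 left.
Surgery T2 at 13: only 40 left, fill 40.
Total = 26×25 + 25×15 + 21×25 + 18×10 + 17×35 + 13×40 = 2845.

2845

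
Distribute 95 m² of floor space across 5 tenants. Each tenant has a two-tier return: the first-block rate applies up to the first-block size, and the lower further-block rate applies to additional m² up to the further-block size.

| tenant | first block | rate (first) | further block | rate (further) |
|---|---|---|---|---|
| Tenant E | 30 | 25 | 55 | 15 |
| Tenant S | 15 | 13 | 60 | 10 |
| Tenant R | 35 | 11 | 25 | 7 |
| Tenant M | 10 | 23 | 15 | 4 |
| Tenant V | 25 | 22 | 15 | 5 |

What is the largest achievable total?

Order all 10 blocks by rate: Tenant E/T1 25 > Tenant M/T1 23 > Tenant V/T1 22 > Tenant E/T2 15 > Tenant S/T1 13 > Tenant R/T1 11 > Tenant S/T2 10 > Tenant R/T2 7 > Tenant V/T2 5 > Tenant M/T2 4.
Tenant E T1 at 25: fill all 30 ; 65 left.
Tenant M/T1 (23): +10 ; 55 left.
Tenant V T1 at 22: fill all 25 ; 30 left.
30 remain; put them into Tenant E T2 at 15.
Total = 25×30 + 23×10 + 22×25 + 15×30 = 1980.

1980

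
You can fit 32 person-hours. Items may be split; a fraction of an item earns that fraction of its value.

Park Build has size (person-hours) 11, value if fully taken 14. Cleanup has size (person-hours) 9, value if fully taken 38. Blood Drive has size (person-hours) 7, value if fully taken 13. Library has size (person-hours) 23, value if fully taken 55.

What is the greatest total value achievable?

Sort by value density: Cleanup 38/9≈4.22, Library 55/23≈2.39, Blood Drive 13/7≈1.86, Park Build 14/11≈1.27.
Take all of Cleanup (9 person-hours, value 38) — 23 person-hours left.
Take all of Library (23 person-hours, value 55) — 0 person-hours left.
Total value = 93.

93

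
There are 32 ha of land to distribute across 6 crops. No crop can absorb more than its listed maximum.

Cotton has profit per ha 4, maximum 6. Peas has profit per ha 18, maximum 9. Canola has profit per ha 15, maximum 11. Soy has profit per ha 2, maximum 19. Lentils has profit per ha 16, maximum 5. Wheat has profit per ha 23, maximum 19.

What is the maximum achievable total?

663

Rank by profit per ha: Wheat 23 > Peas 18 > Lentils 16 > Canola 15 > Cotton 4 > Soy 2.
Give Wheat 19 to hit its cap of 19 — 13 left.
Peas takes 9 to reach its cap of 9 — 4 left.
Lentils: +4 (room for 5) → 4. Pool exhausted.
Total = 18×9 + 16×4 + 23×19 = 663.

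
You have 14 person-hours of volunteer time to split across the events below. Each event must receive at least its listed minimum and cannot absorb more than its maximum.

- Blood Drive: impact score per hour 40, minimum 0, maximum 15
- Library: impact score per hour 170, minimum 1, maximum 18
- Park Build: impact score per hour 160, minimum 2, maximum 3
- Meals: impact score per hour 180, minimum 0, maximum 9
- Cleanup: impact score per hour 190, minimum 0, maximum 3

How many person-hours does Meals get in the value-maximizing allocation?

8

Meeting every minimum uses 0+1+2+0+0 = 3 person-hours, leaving 11.
Order the events by impact score per hour: Cleanup 190 > Meals 180 > Library 170 > Park Build 160 > Blood Drive 40.
Give Cleanup 3 more to hit its cap of 3 ; 8 left.
Meals: +8 (room for 9) → 8. Pool exhausted.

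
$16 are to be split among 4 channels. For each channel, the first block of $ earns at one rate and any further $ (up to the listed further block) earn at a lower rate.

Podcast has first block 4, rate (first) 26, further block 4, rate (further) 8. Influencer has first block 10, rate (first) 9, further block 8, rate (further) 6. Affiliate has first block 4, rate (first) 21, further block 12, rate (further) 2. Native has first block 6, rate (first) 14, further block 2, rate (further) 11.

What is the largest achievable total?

Rank every tier by rate: Podcast/T1 26 > Affiliate/T1 21 > Native/T1 14 > Native/T2 11 > Influencer/T1 9 > Podcast/T2 8 > Influencer/T2 6 > Affiliate/T2 2.
Podcast/T1 (26): +4 — 12 left.
Affiliate/T1 (21): +4 — 8 left.
Native/T1 (14): +6 — 2 left.
Native/T2 (11): +2 — 0 left.
Total = 26×4 + 21×4 + 14×6 + 11×2 = 294.

294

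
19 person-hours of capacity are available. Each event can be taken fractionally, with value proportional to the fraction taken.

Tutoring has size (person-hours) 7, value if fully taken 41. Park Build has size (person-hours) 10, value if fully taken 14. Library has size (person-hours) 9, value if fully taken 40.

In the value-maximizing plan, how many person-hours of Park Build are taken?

3

Best value per unit of size first: Tutoring 41/7≈5.86, Library 40/9≈4.44, Park Build 14/10≈1.4.
Take all of Tutoring (7 person-hours, value 41) ; 12 person-hours left.
All 9 person-hours of Library fit (value 40) ; 3 remain.
Only 3 person-hours remain; take 3/10 of Park Build for value 14×3/10 = 4.2.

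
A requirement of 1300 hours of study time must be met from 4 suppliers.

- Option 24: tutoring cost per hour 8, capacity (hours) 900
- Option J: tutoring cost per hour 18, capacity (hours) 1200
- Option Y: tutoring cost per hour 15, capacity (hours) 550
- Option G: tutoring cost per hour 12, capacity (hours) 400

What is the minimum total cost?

Cheapest first:
Take 900 from Option 24 at 8 ; need 400 more.
Option G at 12: take all 400 hours ; 0 still needed.
Option Y, Option J: unused.
Cost = 900×8 + 400×12 = 12000.

12000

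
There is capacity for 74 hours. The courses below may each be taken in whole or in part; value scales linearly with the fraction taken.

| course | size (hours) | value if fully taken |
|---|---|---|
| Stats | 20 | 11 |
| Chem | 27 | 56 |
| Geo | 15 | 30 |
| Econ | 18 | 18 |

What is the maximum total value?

111.7

Best value per unit of size first: Chem 56/27≈2.07, Geo 30/15≈2, Econ 18/18≈1, Stats 11/20≈0.55.
Chem: take in full, 27 hours for value 56 → 47 left.
Take all of Geo (15 hours, value 30) → 32 hours left.
Econ: take in full, 18 hours for value 18 → 14 left.
14 hours left: a 14/20 share of Stats gives 11×14/20 = 7.7.
Total value = 111.7.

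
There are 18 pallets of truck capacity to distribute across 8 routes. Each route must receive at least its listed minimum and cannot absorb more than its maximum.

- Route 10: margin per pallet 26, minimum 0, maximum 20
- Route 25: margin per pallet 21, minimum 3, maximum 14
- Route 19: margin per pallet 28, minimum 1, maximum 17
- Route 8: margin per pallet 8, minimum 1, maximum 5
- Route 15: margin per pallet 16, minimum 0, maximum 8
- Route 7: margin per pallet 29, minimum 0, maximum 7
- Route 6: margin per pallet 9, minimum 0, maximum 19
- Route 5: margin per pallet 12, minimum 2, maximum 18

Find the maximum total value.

Meeting every minimum uses 0+3+1+1+0+0+0+2 = 7 pallets, leaving 11.
Rank by margin per pallet: Route 7 29 > Route 19 28 > Route 10 26 > Route 25 21 > Route 15 16 > Route 5 12 > Route 6 9 > Route 8 8.
Give Route 7 7 more to hit its cap of 7 → 4 left.
Route 19 has room for 16 more but only 4 remain, so it gets 5.
Total = 21×3 + 28×5 + 8×1 + 29×7 + 12×2 = 438.

438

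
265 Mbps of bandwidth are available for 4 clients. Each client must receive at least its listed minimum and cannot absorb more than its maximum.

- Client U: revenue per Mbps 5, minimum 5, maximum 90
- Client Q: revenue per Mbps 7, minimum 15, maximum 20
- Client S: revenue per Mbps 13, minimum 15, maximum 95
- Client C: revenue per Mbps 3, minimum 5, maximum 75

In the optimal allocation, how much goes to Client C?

60

Meeting every minimum uses 5+15+15+5 = 40 Mbps, leaving 225.
Rank by revenue per Mbps: Client S 13 > Client Q 7 > Client U 5 > Client C 3.
Client S: +80 to 95 (cap) ; 145 left.
Client Q: +5 to 20 (cap) ; 140 left.
Give Client U 85 more to hit its cap of 90 ; 55 left.
Client C has room for 70 more but only 55 remain, so it gets 60.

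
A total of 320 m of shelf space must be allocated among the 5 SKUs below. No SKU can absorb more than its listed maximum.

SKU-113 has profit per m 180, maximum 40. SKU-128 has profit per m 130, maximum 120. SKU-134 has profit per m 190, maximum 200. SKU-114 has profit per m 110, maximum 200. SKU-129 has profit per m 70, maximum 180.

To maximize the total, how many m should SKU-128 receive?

80

Highest profit per m first: SKU-134 190 > SKU-113 180 > SKU-128 130 > SKU-114 110 > SKU-129 70.
SKU-134: +200 to 200 (cap) — 120 left.
SKU-113: +40 to 40 (cap) — 80 left.
Only 80 left; SKU-128 takes them to reach 80.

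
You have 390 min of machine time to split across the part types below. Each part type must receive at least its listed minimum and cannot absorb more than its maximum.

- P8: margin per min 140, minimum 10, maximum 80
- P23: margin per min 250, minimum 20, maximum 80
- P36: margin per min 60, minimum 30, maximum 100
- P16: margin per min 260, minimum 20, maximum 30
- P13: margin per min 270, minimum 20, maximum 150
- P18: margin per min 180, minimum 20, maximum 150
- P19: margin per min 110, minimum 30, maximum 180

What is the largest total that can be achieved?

85600

Meeting every minimum uses 10+20+30+20+20+20+30 = 150 min, leaving 240.
Highest margin per min first: P13 270 > P16 260 > P23 250 > P18 180 > P8 140 > P19 110 > P36 60.
P13 takes 130 more to reach its cap of 150 ; 110 left.
P16 takes 10 more to reach its cap of 30 ; 100 left.
P23: +60 to 80 (cap) ; 40 left.
P18 has room for 130 more but only 40 remain, so it gets 60.
Total = 140×10 + 250×80 + 60×30 + 260×30 + 270×150 + 180×60 + 110×30 = 85600.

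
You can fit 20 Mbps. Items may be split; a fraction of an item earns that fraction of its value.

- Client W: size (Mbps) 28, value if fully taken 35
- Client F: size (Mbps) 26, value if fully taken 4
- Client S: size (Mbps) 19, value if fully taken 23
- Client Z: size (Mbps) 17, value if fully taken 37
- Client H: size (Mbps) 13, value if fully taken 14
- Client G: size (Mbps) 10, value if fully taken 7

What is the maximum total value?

Best value per unit of size first: Client Z 37/17≈2.18, Client W 35/28≈1.25, Client S 23/19≈1.21, Client H 14/13≈1.08, Client G 7/10≈0.7, Client F 4/26≈0.154.
Client Z: take in full, 17 Mbps for value 37 → 3 left.
3 Mbps left: a 3/28 share of Client W gives 35×3/28 = 3.75.
Total value = 40.75.

40.75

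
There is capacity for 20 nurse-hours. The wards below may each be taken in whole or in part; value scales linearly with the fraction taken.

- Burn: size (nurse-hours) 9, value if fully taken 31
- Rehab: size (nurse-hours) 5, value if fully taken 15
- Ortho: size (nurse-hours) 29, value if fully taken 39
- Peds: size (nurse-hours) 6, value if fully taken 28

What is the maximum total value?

Rank by value-to-size ratio: Peds 28/6≈4.67, Burn 31/9≈3.44, Rehab 15/5≈3, Ortho 39/29≈1.34.
All 6 nurse-hours of Peds fit (value 28) — 14 remain.
All 9 nurse-hours of Burn fit (value 31) — 5 remain.
All 5 nurse-hours of Rehab fit (value 15) — 0 remain.
Total value = 74.

74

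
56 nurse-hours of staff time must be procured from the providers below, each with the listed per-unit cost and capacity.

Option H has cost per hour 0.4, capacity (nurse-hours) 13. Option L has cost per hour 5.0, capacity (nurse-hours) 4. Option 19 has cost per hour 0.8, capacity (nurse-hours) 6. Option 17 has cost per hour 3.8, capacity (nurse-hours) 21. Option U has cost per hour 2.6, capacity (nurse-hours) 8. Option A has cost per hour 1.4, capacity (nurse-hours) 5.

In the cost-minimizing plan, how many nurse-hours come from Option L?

Fill from the cheapest provider first.
Option H (0.4): use full 13 — 43 nurse-hours to go.
Take 6 from Option 19 at 0.8 — need 37 more.
Option A (1.4): use full 5 — 32 nurse-hours to go.
Option U (2.6): use full 8 — 24 nurse-hours to go.
Option 17 at 3.8: take all 21 nurse-hours — 3 still needed.
Option L (5.0): take the remaining 3 — done.

3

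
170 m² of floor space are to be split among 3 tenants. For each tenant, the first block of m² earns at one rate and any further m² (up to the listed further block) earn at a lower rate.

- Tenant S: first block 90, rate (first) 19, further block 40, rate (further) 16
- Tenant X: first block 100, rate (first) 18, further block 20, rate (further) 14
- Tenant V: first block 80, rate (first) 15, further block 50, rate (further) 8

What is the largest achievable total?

3150

Order all 6 blocks by rate: Tenant S/T1 19 > Tenant X/T1 18 > Tenant S/T2 16 > Tenant V/T1 15 > Tenant X/T2 14 > Tenant V/T2 8.
Tenant S/T1 (19): +90 → 80 left.
Tenant X T1 at 18: only 80 left, fill 80.
Total = 19×90 + 18×80 = 3150.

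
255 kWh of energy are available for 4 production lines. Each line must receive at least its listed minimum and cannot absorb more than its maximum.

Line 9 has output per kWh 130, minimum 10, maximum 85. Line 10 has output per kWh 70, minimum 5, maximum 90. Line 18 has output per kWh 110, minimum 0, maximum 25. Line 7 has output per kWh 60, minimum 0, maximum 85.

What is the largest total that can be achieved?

Meeting every minimum uses 10+5+0+0 = 15 kWh, leaving 240.
Highest output per kWh first: Line 9 130 > Line 18 110 > Line 10 70 > Line 7 60.
Line 9 takes 75 more to reach its cap of 85 — 165 left.
Line 18: +25 to 25 (cap) — 140 left.
Give Line 10 85 more to hit its cap of 90 — 55 left.
Only 55 left; Line 7 takes them to reach 55.
Total = 130×85 + 70×90 + 110×25 + 60×55 = 23400.

23400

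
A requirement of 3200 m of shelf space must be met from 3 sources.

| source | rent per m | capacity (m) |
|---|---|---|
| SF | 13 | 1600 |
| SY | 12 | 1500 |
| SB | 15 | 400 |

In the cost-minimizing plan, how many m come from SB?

100

Cheapest first:
Take 1500 from SY at 12 ; need 1700 more.
SF at 13: take all 1600 m ; 100 still needed.
Take 100 from SB at 15 to finish.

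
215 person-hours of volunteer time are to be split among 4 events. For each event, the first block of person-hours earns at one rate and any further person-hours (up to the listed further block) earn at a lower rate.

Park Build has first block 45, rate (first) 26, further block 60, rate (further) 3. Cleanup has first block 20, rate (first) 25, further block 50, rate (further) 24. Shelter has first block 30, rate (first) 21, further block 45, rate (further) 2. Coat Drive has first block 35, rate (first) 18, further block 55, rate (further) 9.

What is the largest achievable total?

4445

Treat each block as its own option and order by rate: Park Build/first 26 > Cleanup/first 25 > Cleanup/second 24 > Shelter/first 21 > Coat Drive/first 18 > Coat Drive/second 9 > Park Build/second 3 > Shelter/second 2.
Fill Park Build first block (45 at 26) — 170 left.
Cleanup first at 25: fill all 20 — 150 left.
Cleanup/second (24): +50 — 100 left.
Fill Shelter first block (30 at 21) — 70 left.
Coat Drive first at 18: fill all 35 — 35 left.
35 remain; put them into Coat Drive second at 9.
Total = 26×45 + 25×20 + 24×50 + 21×30 + 18×35 + 9×35 = 4445.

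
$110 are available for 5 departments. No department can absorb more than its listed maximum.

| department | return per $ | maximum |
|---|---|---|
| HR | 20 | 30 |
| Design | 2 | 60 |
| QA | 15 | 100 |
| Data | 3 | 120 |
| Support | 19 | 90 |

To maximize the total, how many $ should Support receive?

Rank by return per $: HR 20 > Support 19 > QA 15 > Data 3 > Design 2.
HR takes 30 to reach its cap of 30 → 80 left.
Support: +80 (room for 90) → 80. Pool exhausted.

80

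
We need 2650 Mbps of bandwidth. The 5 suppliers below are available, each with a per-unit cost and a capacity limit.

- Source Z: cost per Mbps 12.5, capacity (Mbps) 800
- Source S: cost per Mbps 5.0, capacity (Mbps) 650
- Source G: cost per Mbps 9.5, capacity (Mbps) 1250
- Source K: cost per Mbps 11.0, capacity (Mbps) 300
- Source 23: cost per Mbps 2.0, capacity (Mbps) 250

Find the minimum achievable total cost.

Use suppliers in increasing cost order.
Source 23 at 2.0: take all 250 Mbps → 2400 still needed.
Source S at 5.0: take all 650 Mbps → 1750 still needed.
Take 1250 from Source G at 9.5 → need 500 more.
Source K (11.0): use full 300 → 200 Mbps to go.
Source Z at 12.5: take 200 of its 800 → requirement met.
Cost = 250×2.0 + 650×5.0 + 1250×9.5 + 300×11.0 + 200×12.5 = 21425.

21425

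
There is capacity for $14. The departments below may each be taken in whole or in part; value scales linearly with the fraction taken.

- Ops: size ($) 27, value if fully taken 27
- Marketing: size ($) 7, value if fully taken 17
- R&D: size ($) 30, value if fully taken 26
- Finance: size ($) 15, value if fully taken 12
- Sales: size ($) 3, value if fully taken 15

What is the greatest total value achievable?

36

Best value per unit of size first: Sales 15/3≈5, Marketing 17/7≈2.43, Ops 27/27≈1, R&D 26/30≈0.867, Finance 12/15≈0.8.
Sales: take in full, 3 $ for value 15 → 11 left.
Marketing: take in full, 7 $ for value 17 → 4 left.
Only 4 $ remain; take 4/27 of Ops for value 27×4/27 = 4.
Total value = 36.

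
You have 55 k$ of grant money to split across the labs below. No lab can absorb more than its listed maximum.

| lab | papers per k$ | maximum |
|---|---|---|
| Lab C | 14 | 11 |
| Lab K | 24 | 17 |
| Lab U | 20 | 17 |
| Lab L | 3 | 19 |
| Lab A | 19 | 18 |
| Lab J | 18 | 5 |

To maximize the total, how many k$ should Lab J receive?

3

Rank by papers per k$: Lab K 24 > Lab U 20 > Lab A 19 > Lab J 18 > Lab C 14 > Lab L 3.
Lab K takes 17 to reach its cap of 17 → 38 left.
Give Lab U 17 to hit its cap of 17 → 21 left.
Lab A: +18 to 18 (cap) → 3 left.
Only 3 left; Lab J takes them to reach 3.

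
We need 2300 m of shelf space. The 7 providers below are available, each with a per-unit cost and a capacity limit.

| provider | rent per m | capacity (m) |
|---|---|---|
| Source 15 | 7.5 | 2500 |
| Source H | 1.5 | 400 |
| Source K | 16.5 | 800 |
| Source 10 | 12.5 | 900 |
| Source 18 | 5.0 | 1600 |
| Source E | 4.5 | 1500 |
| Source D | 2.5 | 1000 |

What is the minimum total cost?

Fill from the cheapest provider first.
Take 400 from Source H at 1.5 ; need 1900 more.
Source D (2.5): use full 1000 ; 900 m to go.
Source E at 4.5: take 900 of its 1500 ; requirement met.
Source 18, Source 15, Source 10, Source K: unused.
Cost = 400×1.5 + 1000×2.5 + 900×4.5 = 7150.

7150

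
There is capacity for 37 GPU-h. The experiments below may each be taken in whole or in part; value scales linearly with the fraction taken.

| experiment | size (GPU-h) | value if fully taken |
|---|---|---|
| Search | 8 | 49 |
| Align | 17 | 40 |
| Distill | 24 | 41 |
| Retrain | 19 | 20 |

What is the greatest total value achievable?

Best value per unit of size first: Search 49/8≈6.12, Align 40/17≈2.35, Distill 41/24≈1.71, Retrain 20/19≈1.05.
Take all of Search (8 GPU-h, value 49) — 29 GPU-h left.
Align: take in full, 17 GPU-h for value 40 — 12 left.
Only 12 GPU-h remain; take 12/24 of Distill for value 41×12/24 = 20.5.
Total value = 109.5.

109.5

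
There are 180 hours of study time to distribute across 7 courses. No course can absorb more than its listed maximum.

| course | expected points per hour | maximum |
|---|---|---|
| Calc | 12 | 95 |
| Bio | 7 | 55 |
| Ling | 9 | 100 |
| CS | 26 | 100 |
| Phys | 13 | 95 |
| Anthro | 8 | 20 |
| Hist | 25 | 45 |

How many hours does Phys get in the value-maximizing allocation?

35

Rank by expected points per hour: CS 26 > Hist 25 > Phys 13 > Calc 12 > Ling 9 > Anthro 8 > Bio 7.
Give CS 100 to hit its cap of 100 → 80 left.
Hist: +45 to 45 (cap) → 35 left.
Only 35 left; Phys takes them to reach 35.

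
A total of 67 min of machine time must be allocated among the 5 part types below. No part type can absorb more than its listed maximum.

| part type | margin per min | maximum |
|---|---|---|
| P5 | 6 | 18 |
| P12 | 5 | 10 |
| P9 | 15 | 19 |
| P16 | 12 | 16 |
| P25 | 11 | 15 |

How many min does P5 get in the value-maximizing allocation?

17

Highest margin per min first: P9 15 > P16 12 > P25 11 > P5 6 > P12 5.
Give P9 19 to hit its cap of 19 → 48 left.
P16: +16 to 16 (cap) → 32 left.
P25 takes 15 to reach its cap of 15 → 17 left.
Only 17 left; P5 takes them to reach 17.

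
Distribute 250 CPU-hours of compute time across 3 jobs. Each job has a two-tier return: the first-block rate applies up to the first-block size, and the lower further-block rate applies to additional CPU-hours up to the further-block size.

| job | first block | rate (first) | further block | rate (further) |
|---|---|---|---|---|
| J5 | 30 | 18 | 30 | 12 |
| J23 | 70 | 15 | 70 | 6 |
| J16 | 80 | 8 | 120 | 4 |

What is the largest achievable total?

Rank every tier by rate: J5/first 18 > J23/first 15 > J5/second 12 > J16/first 8 > J23/second 6 > J16/second 4.
Fill J5 first block (30 at 18) — 220 left.
J23 first at 15: fill all 70 — 150 left.
J5 second at 12: fill all 30 — 120 left.
J16/first (8): +80 — 40 left.
40 remain; put them into J23 second at 6.
Total = 18×30 + 15×70 + 12×30 + 8×80 + 6×40 = 2830.

2830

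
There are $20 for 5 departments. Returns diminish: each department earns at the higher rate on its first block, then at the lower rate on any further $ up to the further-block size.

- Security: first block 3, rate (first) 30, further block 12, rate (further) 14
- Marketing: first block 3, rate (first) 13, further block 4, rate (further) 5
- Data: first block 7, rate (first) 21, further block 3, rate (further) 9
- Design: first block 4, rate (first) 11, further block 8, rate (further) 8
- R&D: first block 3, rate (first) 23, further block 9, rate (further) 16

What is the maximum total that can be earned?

Treat each block as its own option and order by rate: Security/tier1 30 > R&D/tier1 23 > Data/tier1 21 > R&D/tier2 16 > Security/tier2 14 > Marketing/tier1 13 > Design/tier1 11 > Data/tier2 9 > Design/tier2 8 > Marketing/tier2 5.
Security/tier1 (30): +3 → 17 left.
Fill R&D tier1 block (3 at 23) → 14 left.
Data tier1 at 21: fill all 7 → 7 left.
R&D tier2 at 16: only 7 left, fill 7.
Total = 30×3 + 23×3 + 21×7 + 16×7 = 418.

418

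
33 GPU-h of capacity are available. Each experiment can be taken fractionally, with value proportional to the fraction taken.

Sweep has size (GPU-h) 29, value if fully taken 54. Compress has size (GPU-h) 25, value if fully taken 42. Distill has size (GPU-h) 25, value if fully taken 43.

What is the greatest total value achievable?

Rank by value-to-size ratio: Sweep 54/29≈1.86, Distill 43/25≈1.72, Compress 42/25≈1.68.
Sweep: take in full, 29 GPU-h for value 54 — 4 left.
Only 4 GPU-h remain; take 4/25 of Distill for value 43×4/25 = 6.88.
Total value = 60.88.

60.88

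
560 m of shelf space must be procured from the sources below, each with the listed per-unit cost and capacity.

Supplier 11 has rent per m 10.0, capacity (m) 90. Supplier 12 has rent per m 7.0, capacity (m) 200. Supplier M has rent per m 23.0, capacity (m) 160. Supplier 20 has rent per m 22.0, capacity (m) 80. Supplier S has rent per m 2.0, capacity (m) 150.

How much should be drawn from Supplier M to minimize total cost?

40

Cheapest first:
Take 150 from Supplier S at 2.0 → need 410 more.
Take 200 from Supplier 12 at 7.0 → need 210 more.
Supplier 11 at 10.0: take all 90 m → 120 still needed.
Take 80 from Supplier 20 at 22.0 → need 40 more.
Supplier M (23.0): take the remaining 40 → done.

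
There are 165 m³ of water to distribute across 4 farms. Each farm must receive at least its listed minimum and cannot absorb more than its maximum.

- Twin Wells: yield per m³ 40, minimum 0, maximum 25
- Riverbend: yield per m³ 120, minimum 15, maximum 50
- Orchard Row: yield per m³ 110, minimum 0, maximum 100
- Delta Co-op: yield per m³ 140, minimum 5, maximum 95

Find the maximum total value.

Meeting every minimum uses 0+15+0+5 = 20 m³, leaving 145.
Rank by yield per m³: Delta Co-op 140 > Riverbend 120 > Orchard Row 110 > Twin Wells 40.
Delta Co-op: +90 to 95 (cap) — 55 left.
Give Riverbend 35 more to hit its cap of 50 — 20 left.
Orchard Row: +20 (room for 100) → 20. Pool exhausted.
Total = 120×50 + 110×20 + 140×95 = 21500.

21500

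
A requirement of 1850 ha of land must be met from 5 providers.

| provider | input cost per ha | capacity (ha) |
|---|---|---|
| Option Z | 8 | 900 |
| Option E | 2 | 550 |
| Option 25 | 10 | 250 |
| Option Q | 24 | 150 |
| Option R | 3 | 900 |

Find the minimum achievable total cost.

7000

Cheapest first:
Option E at 2: take all 550 ha ; 1300 still needed.
Take 900 from Option R at 3 ; need 400 more.
Option Z at 8: take 400 of its 900 ; requirement met.
Option 25, Option Q: unused.
Cost = 550×2 + 900×3 + 400×8 = 7000.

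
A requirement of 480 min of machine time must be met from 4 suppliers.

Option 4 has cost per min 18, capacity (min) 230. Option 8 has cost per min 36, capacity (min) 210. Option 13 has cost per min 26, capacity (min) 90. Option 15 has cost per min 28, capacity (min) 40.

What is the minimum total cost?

11920

Cheapest first:
Option 4 (18): use full 230 ; 250 min to go.
Take 90 from Option 13 at 26 ; need 160 more.
Option 15 (28): use full 40 ; 120 min to go.
Option 8 (36): take the remaining 120 ; done.
Cost = 230×18 + 90×26 + 40×28 + 120×36 = 11920.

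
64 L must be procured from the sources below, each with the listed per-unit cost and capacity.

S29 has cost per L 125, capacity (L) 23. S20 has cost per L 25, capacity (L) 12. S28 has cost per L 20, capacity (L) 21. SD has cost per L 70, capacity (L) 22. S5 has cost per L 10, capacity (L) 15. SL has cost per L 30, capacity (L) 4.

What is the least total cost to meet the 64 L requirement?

1830

Fill from the cheapest source first.
S5 (10): use full 15 → 49 L to go.
S28 at 20: take all 21 L → 28 still needed.
S20 (25): use full 12 → 16 L to go.
SL at 30: take all 4 L → 12 still needed.
SD (70): take the remaining 12 → done.
S29: unused.
Cost = 15×10 + 21×20 + 12×25 + 4×30 + 12×70 = 1830.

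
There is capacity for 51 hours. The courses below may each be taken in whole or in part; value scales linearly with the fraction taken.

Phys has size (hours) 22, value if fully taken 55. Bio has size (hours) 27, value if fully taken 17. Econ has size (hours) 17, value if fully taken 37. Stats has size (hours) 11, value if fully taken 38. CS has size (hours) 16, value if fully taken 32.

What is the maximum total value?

Sort by value density: Stats 38/11≈3.45, Phys 55/22≈2.5, Econ 37/17≈2.18, CS 32/16≈2, Bio 17/27≈0.63.
Stats: take in full, 11 hours for value 38 → 40 left.
Take all of Phys (22 hours, value 55) → 18 hours left.
Take all of Econ (17 hours, value 37) → 1 hours left.
Only 1 hours remain; take 1/16 of CS for value 32×1/16 = 2.
Total value = 132.

132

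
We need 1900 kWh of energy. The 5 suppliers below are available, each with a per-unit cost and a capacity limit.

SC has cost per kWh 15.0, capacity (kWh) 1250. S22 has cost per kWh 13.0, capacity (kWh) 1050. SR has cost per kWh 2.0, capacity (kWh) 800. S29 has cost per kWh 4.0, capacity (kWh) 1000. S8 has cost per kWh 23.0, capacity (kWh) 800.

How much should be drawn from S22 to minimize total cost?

100

Cheapest first:
SR (2.0): use full 800 ; 1100 kWh to go.
S29 at 4.0: take all 1000 kWh ; 100 still needed.
Take 100 from S22 at 13.0 to finish.
SC, S8: unused.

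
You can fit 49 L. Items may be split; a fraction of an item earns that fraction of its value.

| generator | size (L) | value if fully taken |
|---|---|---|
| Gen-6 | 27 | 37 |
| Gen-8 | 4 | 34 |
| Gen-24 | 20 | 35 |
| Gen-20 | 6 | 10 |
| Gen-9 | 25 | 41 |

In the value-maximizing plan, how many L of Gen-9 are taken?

19

Sort by value density: Gen-8 34/4≈8.5, Gen-24 35/20≈1.75, Gen-20 10/6≈1.67, Gen-9 41/25≈1.64, Gen-6 37/27≈1.37.
Gen-8: take in full, 4 L for value 34 — 45 left.
Take all of Gen-24 (20 L, value 35) — 25 L left.
Gen-20: take in full, 6 L for value 10 — 19 left.
Only 19 L remain; take 19/25 of Gen-9 for value 41×19/25 = 31.16.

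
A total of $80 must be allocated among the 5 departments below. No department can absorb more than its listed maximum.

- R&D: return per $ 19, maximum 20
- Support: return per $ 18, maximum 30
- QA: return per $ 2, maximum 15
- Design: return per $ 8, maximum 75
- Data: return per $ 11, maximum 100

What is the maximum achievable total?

1250

Highest return per $ first: R&D 19 > Support 18 > Data 11 > Design 8 > QA 2.
R&D: +20 to 20 (cap) → 60 left.
Support takes 30 to reach its cap of 30 → 30 left.
Data has room for 100 but only 30 remain, so it gets 30.
Total = 19×20 + 18×30 + 11×30 = 1250.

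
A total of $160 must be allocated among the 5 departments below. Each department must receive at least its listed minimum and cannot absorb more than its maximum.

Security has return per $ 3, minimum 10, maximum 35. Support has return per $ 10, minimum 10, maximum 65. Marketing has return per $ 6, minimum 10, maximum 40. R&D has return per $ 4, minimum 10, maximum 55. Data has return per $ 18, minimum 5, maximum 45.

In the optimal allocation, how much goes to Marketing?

30

Meeting every minimum uses 10+10+10+10+5 = 45 $, leaving 115.
Order the departments by return per $: Data 18 > Support 10 > Marketing 6 > R&D 4 > Security 3.
Give Data 40 more to hit its cap of 45 → 75 left.
Support takes 55 more to reach its cap of 65 → 20 left.
Only 20 left; Marketing takes them to reach 30.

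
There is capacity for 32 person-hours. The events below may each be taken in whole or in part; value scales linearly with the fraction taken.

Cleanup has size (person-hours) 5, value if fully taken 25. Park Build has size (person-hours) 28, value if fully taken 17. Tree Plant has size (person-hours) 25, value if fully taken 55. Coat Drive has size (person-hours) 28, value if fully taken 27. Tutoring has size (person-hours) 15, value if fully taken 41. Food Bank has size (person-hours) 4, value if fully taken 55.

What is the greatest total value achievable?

Sort by value density: Food Bank 55/4≈13.8, Cleanup 25/5≈5, Tutoring 41/15≈2.73, Tree Plant 55/25≈2.2, Coat Drive 27/28≈0.964, Park Build 17/28≈0.607.
All 4 person-hours of Food Bank fit (value 55) — 28 remain.
All 5 person-hours of Cleanup fit (value 25) — 23 remain.
Tutoring: take in full, 15 person-hours for value 41 — 8 left.
Fill the last 8 person-hours with part of Tree Plant: 8/25 of it earns 17.6.
Total value = 138.6.

138.6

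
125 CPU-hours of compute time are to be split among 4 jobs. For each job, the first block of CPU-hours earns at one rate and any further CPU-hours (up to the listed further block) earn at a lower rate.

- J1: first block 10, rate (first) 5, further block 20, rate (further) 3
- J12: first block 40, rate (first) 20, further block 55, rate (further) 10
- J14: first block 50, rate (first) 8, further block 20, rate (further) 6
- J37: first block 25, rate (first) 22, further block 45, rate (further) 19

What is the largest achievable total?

Rank every tier by rate: J37/tier1 22 > J12/tier1 20 > J37/tier2 19 > J12/tier2 10 > J14/tier1 8 > J14/tier2 6 > J1/tier1 5 > J1/tier2 3.
J37 tier1 at 22: fill all 25 — 100 left.
J12 tier1 at 20: fill all 40 — 60 left.
Fill J37 tier2 block (45 at 19) — 15 left.
J12 tier2 at 10: only 15 left, fill 15.
Total = 22×25 + 20×40 + 19×45 + 10×15 = 2355.

2355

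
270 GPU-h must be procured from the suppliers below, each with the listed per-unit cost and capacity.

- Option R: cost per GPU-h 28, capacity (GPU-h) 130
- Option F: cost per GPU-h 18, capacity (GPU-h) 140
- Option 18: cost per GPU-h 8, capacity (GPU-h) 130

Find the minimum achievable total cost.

3560

Cheapest first:
Take 130 from Option 18 at 8 ; need 140 more.
Option F (18): use full 140 ; 0 GPU-h to go.
Option R: unused.
Cost = 130×8 + 140×18 = 3560.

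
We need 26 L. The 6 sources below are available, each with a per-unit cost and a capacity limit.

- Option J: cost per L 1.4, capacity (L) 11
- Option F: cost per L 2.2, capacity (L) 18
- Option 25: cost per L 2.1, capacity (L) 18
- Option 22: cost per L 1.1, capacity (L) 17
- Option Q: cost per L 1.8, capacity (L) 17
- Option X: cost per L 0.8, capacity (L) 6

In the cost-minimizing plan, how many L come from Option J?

Cheapest first:
Option X at 0.8: take all 6 L → 20 still needed.
Take 17 from Option 22 at 1.1 → need 3 more.
Option J at 1.4: take 3 of its 11 → requirement met.
Option Q, Option 25, Option F: unused.

3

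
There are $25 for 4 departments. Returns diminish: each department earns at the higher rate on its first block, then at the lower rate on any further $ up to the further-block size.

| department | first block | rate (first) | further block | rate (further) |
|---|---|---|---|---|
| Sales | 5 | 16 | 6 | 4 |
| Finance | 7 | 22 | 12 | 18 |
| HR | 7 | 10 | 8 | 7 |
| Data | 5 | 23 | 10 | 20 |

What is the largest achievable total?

523

Treat each block as its own option and order by rate: Data/first 23 > Finance/first 22 > Data/second 20 > Finance/second 18 > Sales/first 16 > HR/first 10 > HR/second 7 > Sales/second 4.
Fill Data first block (5 at 23) — 20 left.
Fill Finance first block (7 at 22) — 13 left.
Data second at 20: fill all 10 — 3 left.
Finance second at 18: only 3 left, fill 3.
Total = 23×5 + 22×7 + 20×10 + 18×3 = 523.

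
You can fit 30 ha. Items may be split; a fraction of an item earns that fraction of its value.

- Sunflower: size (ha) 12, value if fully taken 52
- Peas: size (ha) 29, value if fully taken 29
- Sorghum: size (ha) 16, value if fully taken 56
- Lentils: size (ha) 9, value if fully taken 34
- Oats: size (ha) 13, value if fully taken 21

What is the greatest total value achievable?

Sort by value density: Sunflower 52/12≈4.33, Lentils 34/9≈3.78, Sorghum 56/16≈3.5, Oats 21/13≈1.62, Peas 29/29≈1.
All 12 ha of Sunflower fit (value 52) → 18 remain.
Take all of Lentils (9 ha, value 34) → 9 ha left.
Fill the last 9 ha with part of Sorghum: 9/16 of it earns 31.5.
Total value = 117.5.

117.5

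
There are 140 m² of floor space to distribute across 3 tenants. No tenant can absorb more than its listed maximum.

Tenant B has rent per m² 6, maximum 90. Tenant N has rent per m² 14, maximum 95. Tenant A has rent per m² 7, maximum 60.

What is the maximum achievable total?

1645

Order the tenants by rent per m²: Tenant N 14 > Tenant A 7 > Tenant B 6.
Give Tenant N 95 to hit its cap of 95 → 45 left.
Tenant A has room for 60 but only 45 remain, so it gets 45.
Total = 14×95 + 7×45 = 1645.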